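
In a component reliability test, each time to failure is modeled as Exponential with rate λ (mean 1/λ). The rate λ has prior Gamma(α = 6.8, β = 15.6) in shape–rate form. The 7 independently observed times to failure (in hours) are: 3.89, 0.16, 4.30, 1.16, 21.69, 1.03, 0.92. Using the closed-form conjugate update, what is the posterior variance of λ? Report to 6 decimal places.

0.005807

With a Gamma(shape α, rate β) prior on the exponential rate λ, the posterior after n observations with total T = Σxᵢ is Gamma(α+n, β+T).
Sum of observations T = 33.15 hours; n = 7.
Posterior: Gamma(6.8+7, 15.6+33.15) = Gamma(13.8, 48.75).
Var = α/β² = 0.005807.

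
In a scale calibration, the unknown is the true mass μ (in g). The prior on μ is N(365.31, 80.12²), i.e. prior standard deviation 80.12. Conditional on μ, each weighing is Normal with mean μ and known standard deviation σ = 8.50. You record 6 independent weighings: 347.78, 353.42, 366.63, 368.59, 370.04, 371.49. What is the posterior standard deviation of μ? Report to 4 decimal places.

For Normal data with known variance σ², a Normal(μ₀, σ₀²) prior on μ is conjugate. Posterior precision = 1/σ₀² + n/σ²; posterior mean is the precision-weighted average of μ₀ and x̄.
σ₀² = 80.12² = 6419.2144, σ² = 8.50² = 72.25; σ² + n·σ₀² = 72.25 + 6·6419.2144 = 38587.5364.
Posterior precision = 1/σ₀² + n/σ² = 1/6419.2144 + 6/72.25 = (σ² + n·σ₀²)/(σ₀²σ²) = 38587.5364/(6419.2144·72.25); posterior variance σₙ² = σ₀²σ²/(σ² + n·σ₀²) = 6419.2144·72.25/38587.5364 = 12.019120.
Posterior SD = √σₙ² = √(6419.2144·72.25/38587.5364) = 3.4669.

3.4669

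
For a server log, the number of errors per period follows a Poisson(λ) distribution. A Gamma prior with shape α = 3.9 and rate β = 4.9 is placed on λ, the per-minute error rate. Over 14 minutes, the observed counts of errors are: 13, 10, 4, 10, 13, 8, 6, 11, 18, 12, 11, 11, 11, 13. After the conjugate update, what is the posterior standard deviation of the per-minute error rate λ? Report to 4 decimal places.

0.6585

With a Gamma(shape α, rate β) prior, the Poisson likelihood is conjugate: the posterior is Gamma(α + ΣXᵢ, β + n).
Sum of counts S = 151 over n = 14 minutes.
Posterior: Gamma(α+S, β+n) = Gamma(3.9+151, 4.9+14) = Gamma(154.9, 18.9).
SD = √α/β = √154.9/18.9 = 0.6585.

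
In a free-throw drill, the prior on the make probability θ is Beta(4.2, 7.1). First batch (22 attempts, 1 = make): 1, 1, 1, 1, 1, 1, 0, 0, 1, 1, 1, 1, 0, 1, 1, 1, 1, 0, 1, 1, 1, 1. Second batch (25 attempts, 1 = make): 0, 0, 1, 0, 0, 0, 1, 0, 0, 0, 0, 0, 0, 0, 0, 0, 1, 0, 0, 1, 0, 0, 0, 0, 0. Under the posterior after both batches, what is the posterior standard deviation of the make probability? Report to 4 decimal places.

0.0646

The Beta prior is conjugate to a Binomial/Bernoulli likelihood; the update adds successes to α and failures to β.
After batch 1: Beta(4.2+18, 7.1+4) = Beta(22.2, 11.1).
After batch 2: Beta(22.2+4, 11.1+21) = Beta(26.2, 32.1).
Var = αβ/((α+β)²(α+β+1)) = 26.2·32.1/(58.3²·59.3) = 0.00417267; SD = √0.00417267 = 0.0646.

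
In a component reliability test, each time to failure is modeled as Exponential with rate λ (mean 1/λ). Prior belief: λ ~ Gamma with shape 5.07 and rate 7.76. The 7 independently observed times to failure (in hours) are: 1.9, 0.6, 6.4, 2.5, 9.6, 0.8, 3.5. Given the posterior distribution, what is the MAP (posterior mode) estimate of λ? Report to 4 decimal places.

With a Gamma(shape α, rate β) prior on the exponential rate λ, the posterior after n observations with total T = Σxᵢ is Gamma(α+n, β+T).
Sum of observations T = 25.3 hours; n = 7.
Posterior: Gamma(5.07+7, 7.76+25.3) = Gamma(12.07, 33.06).
Mode = (α−1)/β = 0.3348.

0.3348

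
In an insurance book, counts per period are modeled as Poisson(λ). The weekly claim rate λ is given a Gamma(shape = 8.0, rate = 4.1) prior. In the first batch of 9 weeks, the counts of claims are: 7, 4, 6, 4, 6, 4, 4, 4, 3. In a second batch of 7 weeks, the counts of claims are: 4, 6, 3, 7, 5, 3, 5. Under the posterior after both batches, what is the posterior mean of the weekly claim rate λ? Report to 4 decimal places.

With a Gamma(shape α, rate β) prior, the Poisson likelihood is conjugate: the posterior is Gamma(α + ΣXᵢ, β + n).
Batch 1: sum of counts S = 42 over n = 9 weeks.
After batch 1: Gamma(α+S, β+n) = Gamma(8.0+42, 4.1+9) = Gamma(50.0, 13.1).
Batch 2: sum of counts S = 33 over n = 7 weeks.
After batch 2: Gamma(α+S, β+n) = Gamma(50.0+33, 13.1+7) = Gamma(83.0, 20.1).
Posterior mean = α/β = 83.0/20.1 = 4.1294.

4.1294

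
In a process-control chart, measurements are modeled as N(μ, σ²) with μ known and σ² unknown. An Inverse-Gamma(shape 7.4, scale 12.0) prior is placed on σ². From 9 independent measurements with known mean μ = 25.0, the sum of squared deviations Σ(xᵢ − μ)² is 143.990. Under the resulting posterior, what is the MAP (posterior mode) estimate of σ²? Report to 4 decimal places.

With known mean μ and an Inverse-Gamma(α, β) prior on σ², the Normal likelihood is conjugate: posterior is Inv-Gamma(α + n/2, β + Σ(xᵢ−μ)²/2).
Posterior: Inv-Gamma(7.4 + 9/2, 12.0 + 143.990/2) = Inv-Gamma(11.90, 83.9950).
Mode = β/(α+1) = 83.9950/12.90 = 6.5112.

6.5112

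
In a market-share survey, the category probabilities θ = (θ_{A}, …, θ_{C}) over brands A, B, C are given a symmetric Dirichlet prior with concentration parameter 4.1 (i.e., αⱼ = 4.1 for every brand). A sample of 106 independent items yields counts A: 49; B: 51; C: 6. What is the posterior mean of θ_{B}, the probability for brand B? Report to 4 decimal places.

The Dirichlet prior is conjugate to the Multinomial likelihood: each posterior αⱼ = prior αⱼ + observed count nⱼ.
Posterior concentration: (53.1, 55.1, 10.1), total = 118.3.
E[θ_{B}|data] = α_{B}/Σα = 55.1/118.3 = 0.4658.

0.4658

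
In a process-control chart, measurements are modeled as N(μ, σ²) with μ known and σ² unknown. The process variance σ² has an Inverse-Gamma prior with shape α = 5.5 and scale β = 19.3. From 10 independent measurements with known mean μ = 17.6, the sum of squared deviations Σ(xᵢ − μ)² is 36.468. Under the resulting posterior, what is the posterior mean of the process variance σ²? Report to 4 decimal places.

3.9509

With known mean μ and an Inverse-Gamma(α, β) prior on σ², the Normal likelihood is conjugate: posterior is Inv-Gamma(α + n/2, β + Σ(xᵢ−μ)²/2).
Posterior: Inv-Gamma(5.5 + 10/2, 19.3 + 36.468/2) = Inv-Gamma(10.50, 37.5340).
E[σ²|data] = β/(α−1) = 37.5340/9.50 = 3.9509.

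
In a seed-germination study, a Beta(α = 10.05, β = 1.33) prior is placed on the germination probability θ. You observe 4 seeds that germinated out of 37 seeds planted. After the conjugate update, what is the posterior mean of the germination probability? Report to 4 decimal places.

0.2904

The Beta prior is conjugate to a Binomial/Bernoulli likelihood; the update adds successes to α and failures to β.
Posterior: Beta(α+k, β+n−k) = Beta(10.05+4, 1.33+33) = Beta(14.05, 34.33).
Posterior mean = α/(α+β) = 14.05/48.38 = 0.2904.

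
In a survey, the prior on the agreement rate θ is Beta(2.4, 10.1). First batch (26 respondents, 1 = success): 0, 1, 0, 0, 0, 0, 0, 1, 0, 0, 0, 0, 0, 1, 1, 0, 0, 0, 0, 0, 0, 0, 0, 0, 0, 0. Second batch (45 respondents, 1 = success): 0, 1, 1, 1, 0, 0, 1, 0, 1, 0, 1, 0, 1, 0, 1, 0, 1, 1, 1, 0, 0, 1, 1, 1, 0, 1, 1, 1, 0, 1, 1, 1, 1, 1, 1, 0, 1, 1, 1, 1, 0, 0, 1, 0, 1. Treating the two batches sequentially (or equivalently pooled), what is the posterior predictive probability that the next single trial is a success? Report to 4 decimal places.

The Beta prior is conjugate to a Binomial/Bernoulli likelihood; the update adds successes to α and failures to β.
After batch 1: Beta(2.4+4, 10.1+22) = Beta(6.4, 32.1).
After batch 2: Beta(6.4+29, 32.1+16) = Beta(35.4, 48.1).
For a single future Bernoulli trial, P(success | data) = α/(α+β) = 0.4240.

0.4240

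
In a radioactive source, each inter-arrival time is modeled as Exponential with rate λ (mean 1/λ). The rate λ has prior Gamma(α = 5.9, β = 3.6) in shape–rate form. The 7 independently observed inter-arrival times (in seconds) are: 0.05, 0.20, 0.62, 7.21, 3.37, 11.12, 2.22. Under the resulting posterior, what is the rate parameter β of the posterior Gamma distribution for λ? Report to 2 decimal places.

With a Gamma(shape α, rate β) prior on the exponential rate λ, the posterior after n observations with total T = Σxᵢ is Gamma(α+n, β+T).
Sum of observations T = 24.79 seconds; n = 7.
Posterior: Gamma(5.9+7, 3.6+24.79) = Gamma(12.9, 28.39).
Posterior β = 28.39.

28.39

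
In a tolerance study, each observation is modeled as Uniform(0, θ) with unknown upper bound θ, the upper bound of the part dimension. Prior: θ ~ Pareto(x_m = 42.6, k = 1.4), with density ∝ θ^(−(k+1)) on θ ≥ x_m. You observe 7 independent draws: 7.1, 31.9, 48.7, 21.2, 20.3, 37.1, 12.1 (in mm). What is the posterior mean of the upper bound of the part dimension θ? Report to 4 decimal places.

A Pareto(scale x_m, shape k) prior on the upper bound θ of Uniform(0, θ) is conjugate: posterior is Pareto(max(x_m, max xᵢ), k + n).
Sample maximum = 48.7; prior scale x_m = 42.6 → posterior scale = max = 48.7.
Posterior shape = 1.4 + 7 = 8.4.
E[θ|data] = k·x_m/(k−1) = 8.4·48.7/7.4 = 55.2811.

55.2811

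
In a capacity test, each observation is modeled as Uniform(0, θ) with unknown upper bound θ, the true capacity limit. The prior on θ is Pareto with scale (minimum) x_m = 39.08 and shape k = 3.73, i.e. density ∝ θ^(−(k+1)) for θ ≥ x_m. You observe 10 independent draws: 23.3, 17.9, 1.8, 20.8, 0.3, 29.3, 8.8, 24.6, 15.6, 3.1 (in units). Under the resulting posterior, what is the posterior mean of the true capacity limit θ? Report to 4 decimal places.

42.1499

A Pareto(scale x_m, shape k) prior on the upper bound θ of Uniform(0, θ) is conjugate: posterior is Pareto(max(x_m, max xᵢ), k + n).
Sample maximum = 29.3; prior scale x_m = 39.08 → posterior scale = max = 39.08.
Posterior shape = 3.73 + 10 = 13.73.
E[θ|data] = k·x_m/(k−1) = 13.73·39.08/12.73 = 42.1499.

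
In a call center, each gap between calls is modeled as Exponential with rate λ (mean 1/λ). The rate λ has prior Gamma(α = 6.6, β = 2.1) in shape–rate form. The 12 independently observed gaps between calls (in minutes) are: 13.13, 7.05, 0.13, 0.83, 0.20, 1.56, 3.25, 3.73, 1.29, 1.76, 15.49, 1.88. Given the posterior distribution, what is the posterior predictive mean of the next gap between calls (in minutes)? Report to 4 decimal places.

With a Gamma(shape α, rate β) prior on the exponential rate λ, the posterior after n observations with total T = Σxᵢ is Gamma(α+n, β+T).
Sum of observations T = 50.30 minutes; n = 12.
Posterior: Gamma(6.6+12, 2.1+50.30) = Gamma(18.6, 52.40).
The predictive distribution for the next observation is Lomax; its mean is β/(α−1) = 52.40/17.6 = 2.9773.

2.9773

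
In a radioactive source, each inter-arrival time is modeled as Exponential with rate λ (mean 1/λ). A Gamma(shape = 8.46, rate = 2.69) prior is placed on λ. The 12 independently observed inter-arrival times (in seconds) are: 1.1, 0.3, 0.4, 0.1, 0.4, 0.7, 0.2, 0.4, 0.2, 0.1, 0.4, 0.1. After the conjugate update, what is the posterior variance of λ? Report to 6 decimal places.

With a Gamma(shape α, rate β) prior on the exponential rate λ, the posterior after n observations with total T = Σxᵢ is Gamma(α+n, β+T).
Sum of observations T = 4.4 seconds; n = 12.
Posterior: Gamma(8.46+12, 2.69+4.4) = Gamma(20.46, 7.09).
Var = α/β² = 0.407018.

0.407018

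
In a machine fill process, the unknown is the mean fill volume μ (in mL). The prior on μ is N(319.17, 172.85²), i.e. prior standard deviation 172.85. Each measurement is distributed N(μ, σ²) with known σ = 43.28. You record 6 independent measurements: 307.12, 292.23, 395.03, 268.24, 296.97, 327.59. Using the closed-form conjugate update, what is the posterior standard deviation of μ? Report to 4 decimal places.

17.5774

For Normal data with known variance σ², a Normal(μ₀, σ₀²) prior on μ is conjugate. Posterior precision = 1/σ₀² + n/σ²; posterior mean is the precision-weighted average of μ₀ and x̄.
σ₀² = 172.85² = 29877.1225, σ² = 43.28² = 1873.1584; σ² + n·σ₀² = 1873.1584 + 6·29877.1225 = 181135.8934.
Posterior precision = 1/σ₀² + n/σ² = 1/29877.1225 + 6/1873.1584 = (σ² + n·σ₀²)/(σ₀²σ²) = 181135.8934/(29877.1225·1873.1584); posterior variance σₙ² = σ₀²σ²/(σ² + n·σ₀²) = 29877.1225·1873.1584/181135.8934 = 308.964623.
Posterior SD = √σₙ² = √(29877.1225·1873.1584/181135.8934) = 17.5774.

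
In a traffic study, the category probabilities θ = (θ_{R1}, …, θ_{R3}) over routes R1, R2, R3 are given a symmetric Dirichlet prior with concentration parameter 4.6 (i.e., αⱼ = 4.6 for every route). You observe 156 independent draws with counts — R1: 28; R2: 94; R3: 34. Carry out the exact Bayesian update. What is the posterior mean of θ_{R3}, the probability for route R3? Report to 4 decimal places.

The Dirichlet prior is conjugate to the Multinomial likelihood: each posterior αⱼ = prior αⱼ + observed count nⱼ.
Posterior concentration: (32.6, 98.6, 38.6), total = 169.8.
E[θ_{R3}|data] = α_{R3}/Σα = 38.6/169.8 = 0.2273.

0.2273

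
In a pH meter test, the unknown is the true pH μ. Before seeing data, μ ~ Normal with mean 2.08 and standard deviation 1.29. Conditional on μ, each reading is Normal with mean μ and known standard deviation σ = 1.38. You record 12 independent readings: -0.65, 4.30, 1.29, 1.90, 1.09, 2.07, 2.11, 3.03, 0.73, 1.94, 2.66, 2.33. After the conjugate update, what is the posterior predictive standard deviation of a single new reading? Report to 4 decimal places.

For Normal data with known variance σ², a Normal(μ₀, σ₀²) prior on μ is conjugate. Posterior precision = 1/σ₀² + n/σ²; posterior mean is the precision-weighted average of μ₀ and x̄.
σ₀² = 1.29² = 1.6641, σ² = 1.38² = 1.9044; σ² + n·σ₀² = 1.9044 + 12·1.6641 = 21.8736.
Posterior precision = 1/σ₀² + n/σ² = 1/1.6641 + 12/1.9044 = (σ² + n·σ₀²)/(σ₀²σ²) = 21.8736/(1.6641·1.9044); posterior variance σₙ² = σ₀²σ²/(σ² + n·σ₀²) = 1.6641·1.9044/21.8736 = 0.144883.
Predictive variance for one new observation = σₙ² + σ² = 1.6641·1.9044/21.8736 + 1.9044 = σ²·(σ₀² + 21.8736)/21.8736 = 1.9044·23.5377/21.8736 = 2.049283; SD = √(1.9044·23.5377/21.8736) = 1.4315.

1.4315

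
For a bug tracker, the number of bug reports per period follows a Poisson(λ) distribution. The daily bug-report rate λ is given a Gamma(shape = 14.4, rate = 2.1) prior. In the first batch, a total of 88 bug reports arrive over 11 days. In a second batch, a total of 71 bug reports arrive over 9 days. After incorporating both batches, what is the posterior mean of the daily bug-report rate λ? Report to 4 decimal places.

With a Gamma(shape α, rate β) prior, the Poisson likelihood is conjugate: the posterior is Gamma(α + ΣXᵢ, β + n).
After batch 1: Gamma(α+S, β+n) = Gamma(14.4+88, 2.1+11) = Gamma(102.4, 13.1).
After batch 2: Gamma(α+S, β+n) = Gamma(102.4+71, 13.1+9) = Gamma(173.4, 22.1).
Posterior mean = α/β = 173.4/22.1 = 7.8462.

7.8462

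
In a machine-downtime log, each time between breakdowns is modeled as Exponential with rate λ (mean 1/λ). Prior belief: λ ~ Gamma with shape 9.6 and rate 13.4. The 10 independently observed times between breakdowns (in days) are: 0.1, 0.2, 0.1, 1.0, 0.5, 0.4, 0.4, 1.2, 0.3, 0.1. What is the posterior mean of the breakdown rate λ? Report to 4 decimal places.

1.1073

With a Gamma(shape α, rate β) prior on the exponential rate λ, the posterior after n observations with total T = Σxᵢ is Gamma(α+n, β+T).
Sum of observations T = 4.3 days; n = 10.
Posterior: Gamma(9.6+10, 13.4+4.3) = Gamma(19.6, 17.7).
Posterior mean of λ = α/β = 19.6/17.7 = 1.1073.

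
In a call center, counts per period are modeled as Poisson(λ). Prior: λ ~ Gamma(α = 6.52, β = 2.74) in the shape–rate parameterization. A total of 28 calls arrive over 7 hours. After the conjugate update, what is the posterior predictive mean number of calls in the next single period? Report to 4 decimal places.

3.5441

With a Gamma(shape α, rate β) prior, the Poisson likelihood is conjugate: the posterior is Gamma(α + ΣXᵢ, β + n).
Posterior: Gamma(α+S, β+n) = Gamma(6.52+28, 2.74+7) = Gamma(34.52, 9.74).
The predictive distribution for one future period is NegBinom with mean α/β = 3.5441.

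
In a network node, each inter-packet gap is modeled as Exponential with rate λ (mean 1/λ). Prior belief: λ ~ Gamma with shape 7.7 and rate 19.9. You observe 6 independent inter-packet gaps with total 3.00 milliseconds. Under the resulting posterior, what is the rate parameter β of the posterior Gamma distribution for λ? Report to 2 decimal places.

22.90

With a Gamma(shape α, rate β) prior on the exponential rate λ, the posterior after n observations with total T = Σxᵢ is Gamma(α+n, β+T).
Posterior: Gamma(7.7+6, 19.9+3.00) = Gamma(13.7, 22.90).
Posterior β = 22.90.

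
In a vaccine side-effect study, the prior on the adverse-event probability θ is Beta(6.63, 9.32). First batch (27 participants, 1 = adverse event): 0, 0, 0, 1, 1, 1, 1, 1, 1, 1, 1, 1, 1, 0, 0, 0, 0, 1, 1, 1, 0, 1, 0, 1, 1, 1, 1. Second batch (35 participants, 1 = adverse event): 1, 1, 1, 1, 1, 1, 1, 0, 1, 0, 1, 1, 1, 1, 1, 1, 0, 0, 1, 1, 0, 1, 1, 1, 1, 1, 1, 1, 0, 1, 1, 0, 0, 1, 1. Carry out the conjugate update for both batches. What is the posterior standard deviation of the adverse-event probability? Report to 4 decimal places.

0.0532

The Beta prior is conjugate to a Binomial/Bernoulli likelihood; the update adds successes to α and failures to β.
After batch 1: Beta(6.63+18, 9.32+9) = Beta(24.63, 18.32).
After batch 2: Beta(24.63+27, 18.32+8) = Beta(51.63, 26.32).
Var = αβ/((α+β)²(α+β+1)) = 51.63·26.32/(77.95²·78.95) = 0.00283272; SD = √0.00283272 = 0.0532.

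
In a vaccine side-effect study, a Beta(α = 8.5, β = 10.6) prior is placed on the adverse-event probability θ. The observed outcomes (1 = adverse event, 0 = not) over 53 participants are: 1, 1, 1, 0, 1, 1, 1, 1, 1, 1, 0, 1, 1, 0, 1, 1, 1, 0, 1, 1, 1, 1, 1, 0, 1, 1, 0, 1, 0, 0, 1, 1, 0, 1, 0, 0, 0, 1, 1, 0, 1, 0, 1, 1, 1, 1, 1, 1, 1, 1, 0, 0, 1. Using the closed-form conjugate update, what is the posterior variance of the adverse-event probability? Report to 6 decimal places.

The Beta prior is conjugate to a Binomial/Bernoulli likelihood; the update adds successes to α and failures to β.
Posterior: Beta(α+k, β+n−k) = Beta(8.5+37, 10.6+16) = Beta(45.5, 26.6).
Var = αβ/((α+β)²(α+β+1)) = 45.5·26.6/(72.1²·73.1) = 0.003185.

0.003185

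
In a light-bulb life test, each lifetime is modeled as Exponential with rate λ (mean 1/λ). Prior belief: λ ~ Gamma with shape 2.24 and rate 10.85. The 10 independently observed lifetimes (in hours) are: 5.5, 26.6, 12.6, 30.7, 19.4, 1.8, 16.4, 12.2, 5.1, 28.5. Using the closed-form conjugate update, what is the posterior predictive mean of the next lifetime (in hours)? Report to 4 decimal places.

With a Gamma(shape α, rate β) prior on the exponential rate λ, the posterior after n observations with total T = Σxᵢ is Gamma(α+n, β+T).
Sum of observations T = 158.8 hours; n = 10.
Posterior: Gamma(2.24+10, 10.85+158.8) = Gamma(12.24, 169.65).
The predictive distribution for the next observation is Lomax; its mean is β/(α−1) = 169.65/11.24 = 15.0934.

15.0934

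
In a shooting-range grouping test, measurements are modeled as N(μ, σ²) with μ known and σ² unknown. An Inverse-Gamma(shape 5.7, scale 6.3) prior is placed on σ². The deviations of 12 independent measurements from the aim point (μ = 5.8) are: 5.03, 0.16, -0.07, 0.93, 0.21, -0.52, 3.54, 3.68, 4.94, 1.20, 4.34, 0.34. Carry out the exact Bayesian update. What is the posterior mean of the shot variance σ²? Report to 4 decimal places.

5.1392

With known mean μ and an Inverse-Gamma(α, β) prior on σ², the Normal likelihood is conjugate: posterior is Inv-Gamma(α + n/2, β + Σ(xᵢ−μ)²/2).
Σ(xᵢ−μ)² = (5.03)² + (0.16)² + (-0.07)² + (0.93)² + (0.21)² + (-0.52)² + (3.54)² + (3.68)² + (4.94)² + (1.20)² + (4.34)² + (0.34)² = 97.3796.
Posterior: Inv-Gamma(5.7 + 12/2, 6.3 + 97.3796/2) = Inv-Gamma(11.70, 54.98980).
E[σ²|data] = β/(α−1) = 54.98980/10.70 = 5.1392.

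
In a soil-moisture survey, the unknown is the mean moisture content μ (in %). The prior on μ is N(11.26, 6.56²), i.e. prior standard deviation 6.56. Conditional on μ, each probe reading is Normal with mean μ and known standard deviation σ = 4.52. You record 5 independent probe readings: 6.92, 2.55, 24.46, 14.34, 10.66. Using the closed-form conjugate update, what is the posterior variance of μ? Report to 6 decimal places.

3.731747

For Normal data with known variance σ², a Normal(μ₀, σ₀²) prior on μ is conjugate. Posterior precision = 1/σ₀² + n/σ²; posterior mean is the precision-weighted average of μ₀ and x̄.
σ₀² = 6.56² = 43.0336, σ² = 4.52² = 20.4304; σ² + n·σ₀² = 20.4304 + 5·43.0336 = 235.5984.
Posterior precision = 1/σ₀² + n/σ² = 1/43.0336 + 5/20.4304 = (σ² + n·σ₀²)/(σ₀²σ²) = 235.5984/(43.0336·20.4304); posterior variance σₙ² = σ₀²σ²/(σ² + n·σ₀²) = 43.0336·20.4304/235.5984 = 3.731747.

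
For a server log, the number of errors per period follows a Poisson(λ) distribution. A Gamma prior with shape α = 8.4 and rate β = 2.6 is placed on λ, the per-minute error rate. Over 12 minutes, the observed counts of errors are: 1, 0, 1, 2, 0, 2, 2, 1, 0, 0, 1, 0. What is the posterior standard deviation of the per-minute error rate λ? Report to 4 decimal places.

With a Gamma(shape α, rate β) prior, the Poisson likelihood is conjugate: the posterior is Gamma(α + ΣXᵢ, β + n).
Sum of counts S = 10 over n = 12 minutes.
Posterior: Gamma(α+S, β+n) = Gamma(8.4+10, 2.6+12) = Gamma(18.4, 14.6).
SD = √α/β = √18.4/14.6 = 0.2938.

0.2938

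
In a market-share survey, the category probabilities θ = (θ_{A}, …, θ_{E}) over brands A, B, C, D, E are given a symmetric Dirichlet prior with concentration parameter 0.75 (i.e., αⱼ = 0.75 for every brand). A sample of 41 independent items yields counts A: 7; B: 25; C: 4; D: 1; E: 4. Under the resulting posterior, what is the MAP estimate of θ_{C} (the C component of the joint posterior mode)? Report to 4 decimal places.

The Dirichlet prior is conjugate to the Multinomial likelihood: each posterior αⱼ = prior αⱼ + observed count nⱼ.
Posterior concentration: (7.75, 25.75, 4.75, 1.75, 4.75), total = 44.75.
Joint mode component: (α_{C}−1)/(Σα−K) = 3.75/39.75 = 0.0943.

0.0943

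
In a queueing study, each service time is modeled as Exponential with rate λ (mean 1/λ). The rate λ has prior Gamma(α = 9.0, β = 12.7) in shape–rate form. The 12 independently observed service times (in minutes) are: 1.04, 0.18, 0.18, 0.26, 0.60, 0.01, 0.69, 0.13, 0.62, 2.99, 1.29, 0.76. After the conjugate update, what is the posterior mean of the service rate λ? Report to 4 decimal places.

With a Gamma(shape α, rate β) prior on the exponential rate λ, the posterior after n observations with total T = Σxᵢ is Gamma(α+n, β+T).
Sum of observations T = 8.75 minutes; n = 12.
Posterior: Gamma(9.0+12, 12.7+8.75) = Gamma(21.0, 21.45).
Posterior mean of λ = α/β = 21.0/21.45 = 0.9790.

0.9790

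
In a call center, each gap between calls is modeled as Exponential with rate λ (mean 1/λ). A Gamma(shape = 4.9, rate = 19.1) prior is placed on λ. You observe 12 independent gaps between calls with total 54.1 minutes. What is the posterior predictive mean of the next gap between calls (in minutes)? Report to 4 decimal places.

With a Gamma(shape α, rate β) prior on the exponential rate λ, the posterior after n observations with total T = Σxᵢ is Gamma(α+n, β+T).
Posterior: Gamma(4.9+12, 19.1+54.1) = Gamma(16.9, 73.2).
The predictive distribution for the next observation is Lomax; its mean is β/(α−1) = 73.2/15.9 = 4.6038.

4.6038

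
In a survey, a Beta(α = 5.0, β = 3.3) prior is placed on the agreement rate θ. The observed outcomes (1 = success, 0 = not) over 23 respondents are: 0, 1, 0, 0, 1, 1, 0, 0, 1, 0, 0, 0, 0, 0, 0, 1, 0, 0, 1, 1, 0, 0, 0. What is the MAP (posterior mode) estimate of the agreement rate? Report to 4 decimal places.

0.3754

The Beta prior is conjugate to a Binomial/Bernoulli likelihood; the update adds successes to α and failures to β.
Posterior: Beta(α+k, β+n−k) = Beta(5.0+7, 3.3+16) = Beta(12.0, 19.3).
Mode of Beta(a,b) for a,b>1 is (a−1)/(a+b−2) = 11.0/29.3 = 0.3754.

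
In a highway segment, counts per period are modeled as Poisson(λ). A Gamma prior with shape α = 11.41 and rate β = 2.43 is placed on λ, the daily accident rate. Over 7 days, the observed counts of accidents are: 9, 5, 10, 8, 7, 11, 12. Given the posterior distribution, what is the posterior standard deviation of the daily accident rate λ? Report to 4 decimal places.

With a Gamma(shape α, rate β) prior, the Poisson likelihood is conjugate: the posterior is Gamma(α + ΣXᵢ, β + n).
Sum of counts S = 62 over n = 7 days.
Posterior: Gamma(α+S, β+n) = Gamma(11.41+62, 2.43+7) = Gamma(73.41, 9.43).
SD = √α/β = √73.41/9.43 = 0.9086.

0.9086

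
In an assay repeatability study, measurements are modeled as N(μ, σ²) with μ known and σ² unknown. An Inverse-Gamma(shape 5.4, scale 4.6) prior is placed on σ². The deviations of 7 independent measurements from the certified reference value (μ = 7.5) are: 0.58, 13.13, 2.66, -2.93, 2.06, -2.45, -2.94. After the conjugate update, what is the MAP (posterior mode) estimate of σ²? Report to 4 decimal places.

10.9335

With known mean μ and an Inverse-Gamma(α, β) prior on σ², the Normal likelihood is conjugate: posterior is Inv-Gamma(α + n/2, β + Σ(xᵢ−μ)²/2).
Σ(xᵢ−μ)² = (0.58)² + (13.13)² + (2.66)² + (-2.93)² + (2.06)² + (-2.45)² + (-2.94)² = 207.2835.
Posterior: Inv-Gamma(5.4 + 7/2, 4.6 + 207.2835/2) = Inv-Gamma(8.90, 108.24175).
Mode = β/(α+1) = 108.24175/9.90 = 10.9335.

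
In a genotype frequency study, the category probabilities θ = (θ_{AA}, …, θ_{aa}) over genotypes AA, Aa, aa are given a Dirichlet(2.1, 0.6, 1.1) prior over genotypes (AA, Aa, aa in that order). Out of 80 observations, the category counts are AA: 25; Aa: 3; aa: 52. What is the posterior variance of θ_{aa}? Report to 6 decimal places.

0.002737

The Dirichlet prior is conjugate to the Multinomial likelihood: each posterior αⱼ = prior αⱼ + observed count nⱼ.
Posterior concentration: (27.1, 3.6, 53.1), total = 83.8.
Var[θ_j] = α_j(Σα−α_j)/((Σα)²(Σα+1)) = 53.1·30.7/(83.8²·84.8) = 0.002737.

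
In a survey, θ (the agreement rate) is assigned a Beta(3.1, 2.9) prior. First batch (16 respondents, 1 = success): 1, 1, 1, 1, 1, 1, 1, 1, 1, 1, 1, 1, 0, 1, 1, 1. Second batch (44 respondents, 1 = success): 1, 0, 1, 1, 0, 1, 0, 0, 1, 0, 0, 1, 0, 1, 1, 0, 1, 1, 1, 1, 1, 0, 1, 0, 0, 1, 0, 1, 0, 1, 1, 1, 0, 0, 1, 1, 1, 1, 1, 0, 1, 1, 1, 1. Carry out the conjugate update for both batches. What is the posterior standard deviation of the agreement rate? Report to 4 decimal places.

0.0561

The Beta prior is conjugate to a Binomial/Bernoulli likelihood; the update adds successes to α and failures to β.
After batch 1: Beta(3.1+15, 2.9+1) = Beta(18.1, 3.9).
After batch 2: Beta(18.1+28, 3.9+16) = Beta(46.1, 19.9).
Var = αβ/((α+β)²(α+β+1)) = 46.1·19.9/(66.0²·67.0) = 0.00314334; SD = √0.00314334 = 0.0561.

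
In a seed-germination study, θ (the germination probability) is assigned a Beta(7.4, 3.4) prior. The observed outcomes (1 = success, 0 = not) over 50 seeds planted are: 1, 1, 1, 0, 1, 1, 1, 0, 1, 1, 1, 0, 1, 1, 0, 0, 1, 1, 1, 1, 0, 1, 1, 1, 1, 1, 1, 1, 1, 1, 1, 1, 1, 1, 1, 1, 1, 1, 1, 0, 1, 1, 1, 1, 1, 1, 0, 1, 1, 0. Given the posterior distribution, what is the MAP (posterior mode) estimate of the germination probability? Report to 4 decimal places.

0.8061

The Beta prior is conjugate to a Binomial/Bernoulli likelihood; the update adds successes to α and failures to β.
Posterior: Beta(α+k, β+n−k) = Beta(7.4+41, 3.4+9) = Beta(48.4, 12.4).
Mode of Beta(a,b) for a,b>1 is (a−1)/(a+b−2) = 47.4/58.8 = 0.8061.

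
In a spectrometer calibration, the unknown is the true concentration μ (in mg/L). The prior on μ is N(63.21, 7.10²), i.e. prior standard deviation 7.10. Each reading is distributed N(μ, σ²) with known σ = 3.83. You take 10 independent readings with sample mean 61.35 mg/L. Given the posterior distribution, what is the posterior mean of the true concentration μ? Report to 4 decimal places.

61.4026

For Normal data with known variance σ², a Normal(μ₀, σ₀²) prior on μ is conjugate. Posterior precision = 1/σ₀² + n/σ²; posterior mean is the precision-weighted average of μ₀ and x̄.
n·x̄ = 10·61.35 = 613.5.
σ₀² = 7.10² = 50.41, σ² = 3.83² = 14.6689; σ² + n·σ₀² = 14.6689 + 10·50.41 = 518.7689.
Posterior mean = (μ₀/σ₀² + n·x̄/σ²)/(1/σ₀² + n/σ²) = (σ²·μ₀ + σ₀²·n·x̄)/(σ² + n·σ₀²) = (14.6689·63.21 + 50.41·613.5)/518.7689 = 31853.756169/518.7689 = 61.4026.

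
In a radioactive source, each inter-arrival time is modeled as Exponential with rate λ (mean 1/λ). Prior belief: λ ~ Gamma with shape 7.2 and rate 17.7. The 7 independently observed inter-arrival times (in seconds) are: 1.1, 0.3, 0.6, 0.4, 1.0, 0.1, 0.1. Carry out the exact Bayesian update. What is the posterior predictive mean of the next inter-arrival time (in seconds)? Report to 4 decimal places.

With a Gamma(shape α, rate β) prior on the exponential rate λ, the posterior after n observations with total T = Σxᵢ is Gamma(α+n, β+T).
Sum of observations T = 3.6 seconds; n = 7.
Posterior: Gamma(7.2+7, 17.7+3.6) = Gamma(14.2, 21.3).
The predictive distribution for the next observation is Lomax; its mean is β/(α−1) = 21.3/13.2 = 1.6136.

1.6136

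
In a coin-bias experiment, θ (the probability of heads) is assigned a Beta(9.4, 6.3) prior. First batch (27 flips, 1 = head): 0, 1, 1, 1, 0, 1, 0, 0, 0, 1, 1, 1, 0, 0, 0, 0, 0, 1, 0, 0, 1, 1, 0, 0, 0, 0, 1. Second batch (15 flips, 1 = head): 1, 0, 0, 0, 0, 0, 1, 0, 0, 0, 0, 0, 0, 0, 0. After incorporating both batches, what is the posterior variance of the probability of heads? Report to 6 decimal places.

0.004046

The Beta prior is conjugate to a Binomial/Bernoulli likelihood; the update adds successes to α and failures to β.
After batch 1: Beta(9.4+11, 6.3+16) = Beta(20.4, 22.3).
After batch 2: Beta(20.4+2, 22.3+13) = Beta(22.4, 35.3).
Var = αβ/((α+β)²(α+β+1)) = 22.4·35.3/(57.7²·58.7) = 0.004046.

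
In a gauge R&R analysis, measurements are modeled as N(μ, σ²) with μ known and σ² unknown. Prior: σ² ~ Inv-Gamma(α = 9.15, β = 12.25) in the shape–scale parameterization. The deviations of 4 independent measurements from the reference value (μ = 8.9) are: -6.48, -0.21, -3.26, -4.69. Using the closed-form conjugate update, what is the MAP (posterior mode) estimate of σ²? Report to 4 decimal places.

With known mean μ and an Inverse-Gamma(α, β) prior on σ², the Normal likelihood is conjugate: posterior is Inv-Gamma(α + n/2, β + Σ(xᵢ−μ)²/2).
Σ(xᵢ−μ)² = (-6.48)² + (-0.21)² + (-3.26)² + (-4.69)² = 74.6582.
Posterior: Inv-Gamma(9.15 + 4/2, 12.25 + 74.6582/2) = Inv-Gamma(11.15, 49.57910).
Mode = β/(α+1) = 49.57910/12.15 = 4.0806.

4.0806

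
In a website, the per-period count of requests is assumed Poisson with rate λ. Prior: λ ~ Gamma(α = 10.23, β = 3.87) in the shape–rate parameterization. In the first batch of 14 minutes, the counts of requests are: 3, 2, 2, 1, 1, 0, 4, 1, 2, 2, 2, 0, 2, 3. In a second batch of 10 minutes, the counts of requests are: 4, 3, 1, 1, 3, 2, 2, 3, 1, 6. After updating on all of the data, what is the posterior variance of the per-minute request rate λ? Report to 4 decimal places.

With a Gamma(shape α, rate β) prior, the Poisson likelihood is conjugate: the posterior is Gamma(α + ΣXᵢ, β + n).
Batch 1: sum of counts S = 25 over n = 14 minutes.
After batch 1: Gamma(α+S, β+n) = Gamma(10.23+25, 3.87+14) = Gamma(35.23, 17.87).
Batch 2: sum of counts S = 26 over n = 10 minutes.
After batch 2: Gamma(α+S, β+n) = Gamma(35.23+26, 17.87+10) = Gamma(61.23, 27.87).
Var = α/β² = 61.23/27.87² = 0.0788.

0.0788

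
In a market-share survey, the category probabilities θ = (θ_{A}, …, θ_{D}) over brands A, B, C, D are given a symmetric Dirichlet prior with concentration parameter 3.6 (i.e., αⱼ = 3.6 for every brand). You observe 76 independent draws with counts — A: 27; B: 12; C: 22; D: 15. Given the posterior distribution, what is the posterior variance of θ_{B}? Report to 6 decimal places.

The Dirichlet prior is conjugate to the Multinomial likelihood: each posterior αⱼ = prior αⱼ + observed count nⱼ.
Posterior concentration: (30.6, 15.6, 25.6, 18.6), total = 90.4.
Var[θ_j] = α_j(Σα−α_j)/((Σα)²(Σα+1)) = 15.6·74.8/(90.4²·91.4) = 0.001562.

0.001562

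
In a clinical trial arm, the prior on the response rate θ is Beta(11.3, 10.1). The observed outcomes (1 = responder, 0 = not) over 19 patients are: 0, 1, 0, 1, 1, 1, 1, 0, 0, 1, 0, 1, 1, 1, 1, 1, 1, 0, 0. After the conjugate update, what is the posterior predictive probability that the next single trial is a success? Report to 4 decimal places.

The Beta prior is conjugate to a Binomial/Bernoulli likelihood; the update adds successes to α and failures to β.
Posterior: Beta(α+k, β+n−k) = Beta(11.3+12, 10.1+7) = Beta(23.3, 17.1).
For a single future Bernoulli trial, P(success | data) = α/(α+β) = 0.5767.

0.5767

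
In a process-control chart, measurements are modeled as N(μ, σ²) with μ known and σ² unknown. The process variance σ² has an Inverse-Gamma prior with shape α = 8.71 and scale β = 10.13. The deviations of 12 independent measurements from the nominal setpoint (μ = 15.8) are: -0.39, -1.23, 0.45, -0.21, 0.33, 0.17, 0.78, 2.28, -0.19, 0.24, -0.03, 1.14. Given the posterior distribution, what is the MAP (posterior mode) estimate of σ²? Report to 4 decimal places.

With known mean μ and an Inverse-Gamma(α, β) prior on σ², the Normal likelihood is conjugate: posterior is Inv-Gamma(α + n/2, β + Σ(xᵢ−μ)²/2).
Σ(xᵢ−μ)² = (-0.39)² + (-1.23)² + (0.45)² + (-0.21)² + (0.33)² + (0.17)² + (0.78)² + (2.28)² + (-0.19)² + (0.24)² + (-0.03)² + (1.14)² = 9.2504.
Posterior: Inv-Gamma(8.71 + 12/2, 10.13 + 9.2504/2) = Inv-Gamma(14.71, 14.75520).
Mode = β/(α+1) = 14.75520/15.71 = 0.9392.

0.9392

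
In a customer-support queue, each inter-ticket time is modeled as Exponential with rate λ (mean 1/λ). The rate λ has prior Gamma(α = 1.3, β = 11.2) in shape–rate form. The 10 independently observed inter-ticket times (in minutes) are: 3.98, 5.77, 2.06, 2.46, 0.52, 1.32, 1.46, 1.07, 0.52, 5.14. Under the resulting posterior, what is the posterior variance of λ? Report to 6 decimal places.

With a Gamma(shape α, rate β) prior on the exponential rate λ, the posterior after n observations with total T = Σxᵢ is Gamma(α+n, β+T).
Sum of observations T = 24.30 minutes; n = 10.
Posterior: Gamma(1.3+10, 11.2+24.30) = Gamma(11.3, 35.50).
Var = α/β² = 0.008966.

0.008966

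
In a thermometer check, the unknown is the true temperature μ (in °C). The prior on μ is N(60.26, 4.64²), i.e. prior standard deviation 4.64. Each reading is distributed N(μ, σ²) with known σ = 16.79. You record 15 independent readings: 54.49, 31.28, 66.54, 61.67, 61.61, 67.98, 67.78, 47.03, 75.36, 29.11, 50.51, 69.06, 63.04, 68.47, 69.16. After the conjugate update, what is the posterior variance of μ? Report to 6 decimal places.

For Normal data with known variance σ², a Normal(μ₀, σ₀²) prior on μ is conjugate. Posterior precision = 1/σ₀² + n/σ²; posterior mean is the precision-weighted average of μ₀ and x̄.
σ₀² = 4.64² = 21.5296, σ² = 16.79² = 281.9041; σ² + n·σ₀² = 281.9041 + 15·21.5296 = 604.8481.
Posterior precision = 1/σ₀² + n/σ² = 1/21.5296 + 15/281.9041 = (σ² + n·σ₀²)/(σ₀²σ²) = 604.8481/(21.5296·281.9041); posterior variance σₙ² = σ₀²σ²/(σ² + n·σ₀²) = 21.5296·281.9041/604.8481 = 10.034391.

10.034391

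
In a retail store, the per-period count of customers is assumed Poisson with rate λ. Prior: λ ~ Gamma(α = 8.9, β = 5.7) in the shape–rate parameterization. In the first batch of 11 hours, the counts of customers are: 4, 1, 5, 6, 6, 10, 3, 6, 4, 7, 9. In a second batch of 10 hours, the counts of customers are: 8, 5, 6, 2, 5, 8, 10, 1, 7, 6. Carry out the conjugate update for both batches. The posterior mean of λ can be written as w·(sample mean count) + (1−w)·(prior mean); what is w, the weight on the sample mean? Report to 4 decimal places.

With a Gamma(shape α, rate β) prior, the Poisson likelihood is conjugate: the posterior is Gamma(α + ΣXᵢ, β + n).
Total number of hours: n = 11 + 10 = 21.
Posterior mean = (α₀+S)/(β₀+n) = [n/(β₀+n)]·(S/n) + [β₀/(β₀+n)]·(α₀/β₀), so only n and β₀ enter the weight.
Weight on data w = n/(β₀+n) = 21/(5.7+21) = 21/26.7 = 0.7865.

0.7865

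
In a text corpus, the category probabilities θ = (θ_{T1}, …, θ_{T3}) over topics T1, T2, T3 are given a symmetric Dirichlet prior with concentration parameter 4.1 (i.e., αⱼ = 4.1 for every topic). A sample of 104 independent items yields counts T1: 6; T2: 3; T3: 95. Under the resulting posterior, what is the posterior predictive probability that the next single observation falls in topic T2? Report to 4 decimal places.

0.0610

The Dirichlet prior is conjugate to the Multinomial likelihood: each posterior αⱼ = prior αⱼ + observed count nⱼ.
Posterior concentration: (10.1, 7.1, 99.1), total = 116.3.
P(next = T2 | data) = α_{T2}/Σα = 0.0610.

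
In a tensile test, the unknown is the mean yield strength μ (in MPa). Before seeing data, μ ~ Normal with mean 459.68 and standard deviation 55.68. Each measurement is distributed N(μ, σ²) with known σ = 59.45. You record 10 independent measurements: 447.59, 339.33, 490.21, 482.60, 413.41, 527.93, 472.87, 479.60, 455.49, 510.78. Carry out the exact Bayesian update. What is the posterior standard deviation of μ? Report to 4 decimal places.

For Normal data with known variance σ², a Normal(μ₀, σ₀²) prior on μ is conjugate. Posterior precision = 1/σ₀² + n/σ²; posterior mean is the precision-weighted average of μ₀ and x̄.
σ₀² = 55.68² = 3100.2624, σ² = 59.45² = 3534.3025; σ² + n·σ₀² = 3534.3025 + 10·3100.2624 = 34536.9265.
Posterior precision = 1/σ₀² + n/σ² = 1/3100.2624 + 10/3534.3025 = (σ² + n·σ₀²)/(σ₀²σ²) = 34536.9265/(3100.2624·3534.3025); posterior variance σₙ² = σ₀²σ²/(σ² + n·σ₀²) = 3100.2624·3534.3025/34536.9265 = 317.262312.
Posterior SD = √σₙ² = √(3100.2624·3534.3025/34536.9265) = 17.8119.

17.8119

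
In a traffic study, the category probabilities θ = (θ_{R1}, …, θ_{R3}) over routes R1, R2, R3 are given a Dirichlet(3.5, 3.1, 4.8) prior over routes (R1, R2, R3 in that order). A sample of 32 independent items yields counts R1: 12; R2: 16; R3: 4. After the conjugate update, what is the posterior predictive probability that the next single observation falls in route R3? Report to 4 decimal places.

0.2028

The Dirichlet prior is conjugate to the Multinomial likelihood: each posterior αⱼ = prior αⱼ + observed count nⱼ.
Posterior concentration: (15.5, 19.1, 8.8), total = 43.4.
P(next = R3 | data) = α_{R3}/Σα = 0.2028.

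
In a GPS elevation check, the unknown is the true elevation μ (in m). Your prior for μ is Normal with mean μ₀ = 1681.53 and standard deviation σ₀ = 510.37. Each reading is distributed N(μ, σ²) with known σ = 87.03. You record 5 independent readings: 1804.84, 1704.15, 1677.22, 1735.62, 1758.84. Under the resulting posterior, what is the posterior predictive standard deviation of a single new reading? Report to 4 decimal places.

95.2906

For Normal data with known variance σ², a Normal(μ₀, σ₀²) prior on μ is conjugate. Posterior precision = 1/σ₀² + n/σ²; posterior mean is the precision-weighted average of μ₀ and x̄.
σ₀² = 510.37² = 260477.5369, σ² = 87.03² = 7574.2209; σ² + n·σ₀² = 7574.2209 + 5·260477.5369 = 1309961.9054.
Posterior precision = 1/σ₀² + n/σ² = 1/260477.5369 + 5/7574.2209 = (σ² + n·σ₀²)/(σ₀²σ²) = 1309961.9054/(260477.5369·7574.2209); posterior variance σₙ² = σ₀²σ²/(σ² + n·σ₀²) = 260477.5369·7574.2209/1309961.9054 = 1506.085326.
Predictive variance for one new observation = σₙ² + σ² = 260477.5369·7574.2209/1309961.9054 + 7574.2209 = σ²·(σ₀² + 1309961.9054)/1309961.9054 = 7574.2209·1570439.4423/1309961.9054 = 9080.306226; SD = √(7574.2209·1570439.4423/1309961.9054) = 95.2906.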